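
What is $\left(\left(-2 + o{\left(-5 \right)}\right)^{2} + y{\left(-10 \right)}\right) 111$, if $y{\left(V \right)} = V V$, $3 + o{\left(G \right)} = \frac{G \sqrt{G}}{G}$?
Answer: $13320 - 1110 i \sqrt{5} \approx 13320.0 - 2482.0 i$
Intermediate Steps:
$o{\left(G \right)} = -3 + \sqrt{G}$ ($o{\left(G \right)} = -3 + \frac{G \sqrt{G}}{G} = -3 + \frac{G^{\frac{3}{2}}}{G} = -3 + \sqrt{G}$)
$y{\left(V \right)} = V^{2}$
$\left(\left(-2 + o{\left(-5 \right)}\right)^{2} + y{\left(-10 \right)}\right) 111 = \left(\left(-2 - \left(3 - \sqrt{-5}\right)\right)^{2} + \left(-10\right)^{2}\right) 111 = \left(\left(-2 - \left(3 - i \sqrt{5}\right)\right)^{2} + 100\right) 111 = \left(\left(-5 + i \sqrt{5}\right)^{2} + 100\right) 111 = \left(100 + \left(-5 + i \sqrt{5}\right)^{2}\right) 111 = 11100 + 111 \left(-5 + i \sqrt{5}\right)^{2}$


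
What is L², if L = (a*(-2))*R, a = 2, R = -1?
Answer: 16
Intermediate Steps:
L = 4 (L = (2*(-2))*(-1) = -4*(-1) = 4)
L² = 4² = 16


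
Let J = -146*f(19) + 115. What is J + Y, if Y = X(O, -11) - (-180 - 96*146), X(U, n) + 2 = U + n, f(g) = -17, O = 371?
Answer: 17151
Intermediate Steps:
X(U, n) = -2 + U + n (X(U, n) = -2 + (U + n) = -2 + U + n)
J = 2597 (J = -146*(-17) + 115 = 2482 + 115 = 2597)
Y = 14554 (Y = (-2 + 371 - 11) - (-180 - 96*146) = 358 - (-180 - 14016) = 358 - 1*(-14196) = 358 + 14196 = 14554)
J + Y = 2597 + 14554 = 17151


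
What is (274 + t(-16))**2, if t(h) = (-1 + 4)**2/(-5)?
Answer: 1852321/25 ≈ 74093.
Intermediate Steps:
t(h) = -9/5 (t(h) = 3**2*(-1/5) = 9*(-1/5) = -9/5)
(274 + t(-16))**2 = (274 - 9/5)**2 = (1361/5)**2 = 1852321/25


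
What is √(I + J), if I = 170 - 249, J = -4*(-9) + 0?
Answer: I*√43 ≈ 6.5574*I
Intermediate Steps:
J = 36 (J = 36 + 0 = 36)
I = -79
√(I + J) = √(-79 + 36) = √(-43) = I*√43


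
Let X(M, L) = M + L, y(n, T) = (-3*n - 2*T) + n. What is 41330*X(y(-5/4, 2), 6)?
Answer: 185985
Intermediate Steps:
y(n, T) = -2*T - 2*n
X(M, L) = L + M
41330*X(y(-5/4, 2), 6) = 41330*(6 + (-2*2 - (-10)/4)) = 41330*(6 + (-4 - (-10)/4)) = 41330*(6 + (-4 - 2*(-5/4))) = 41330*(6 + (-4 + 5/2)) = 41330*(6 - 3/2) = 41330*(9/2) = 185985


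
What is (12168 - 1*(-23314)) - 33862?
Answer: 1620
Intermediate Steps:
(12168 - 1*(-23314)) - 33862 = (12168 + 23314) - 33862 = 35482 - 33862 = 1620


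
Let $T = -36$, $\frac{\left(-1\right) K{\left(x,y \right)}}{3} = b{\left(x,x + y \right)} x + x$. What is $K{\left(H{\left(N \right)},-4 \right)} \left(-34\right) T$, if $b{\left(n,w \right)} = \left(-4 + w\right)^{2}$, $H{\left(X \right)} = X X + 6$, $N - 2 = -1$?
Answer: $-51408$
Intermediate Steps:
$N = 1$ ($N = 2 - 1 = 1$)
$H{\left(X \right)} = 6 + X^{2}$ ($H{\left(X \right)} = X^{2} + 6 = 6 + X^{2}$)
$K{\left(x,y \right)} = - 3 x - 3 x \left(-4 + x + y\right)^{2}$ ($K{\left(x,y \right)} = - 3 \left(\left(-4 + \left(x + y\right)\right)^{2} x + x\right) = - 3 \left(\left(-4 + x + y\right)^{2} x + x\right) = - 3 \left(x \left(-4 + x + y\right)^{2} + x\right) = - 3 \left(x + x \left(-4 + x + y\right)^{2}\right) = - 3 x - 3 x \left(-4 + x + y\right)^{2}$)
$K{\left(H{\left(N \right)},-4 \right)} \left(-34\right) T = - 3 \left(6 + 1^{2}\right) \left(1 + \left(-4 + \left(6 + 1^{2}\right) - 4\right)^{2}\right) \left(-34\right) \left(-36\right) = - 3 \left(6 + 1\right) \left(1 + \left(-4 + \left(6 + 1\right) - 4\right)^{2}\right) \left(-34\right) \left(-36\right) = \left(-3\right) 7 \left(1 + \left(-4 + 7 - 4\right)^{2}\right) \left(-34\right) \left(-36\right) = \left(-3\right) 7 \left(1 + \left(-1\right)^{2}\right) \left(-34\right) \left(-36\right) = \left(-3\right) 7 \left(1 + 1\right) \left(-34\right) \left(-36\right) = \left(-3\right) 7 \cdot 2 \left(-34\right) \left(-36\right) = \left(-42\right) \left(-34\right) \left(-36\right) = 1428 \left(-36\right) = -51408$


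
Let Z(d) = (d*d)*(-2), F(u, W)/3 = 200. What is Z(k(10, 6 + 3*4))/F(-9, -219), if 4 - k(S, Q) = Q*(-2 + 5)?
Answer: -25/3 ≈ -8.3333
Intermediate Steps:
F(u, W) = 600 (F(u, W) = 3*200 = 600)
k(S, Q) = 4 - 3*Q (k(S, Q) = 4 - Q*(-2 + 5) = 4 - Q*3 = 4 - 3*Q)
Z(d) = -2*d² (Z(d) = d²*(-2) = -2*d²)
Z(k(10, 6 + 3*4))/F(-9, -219) = -2*(4 - 3*(6 + 3*4))²/600 = -2*(4 - 3*(6 + 12))²*(1/600) = -2*(4 - 3*18)²*(1/600) = -2*(4 - 54)²*(1/600) = -2*(-50)²*(1/600) = -2*2500*(1/600) = -5000*1/600 = -25/3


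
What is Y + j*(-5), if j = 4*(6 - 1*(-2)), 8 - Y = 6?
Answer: -158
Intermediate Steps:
Y = 2 (Y = 8 - 1*6 = 8 - 6 = 2)
j = 32 (j = 4*(6 + 2) = 4*8 = 32)
Y + j*(-5) = 2 + 32*(-5) = 2 - 160 = -158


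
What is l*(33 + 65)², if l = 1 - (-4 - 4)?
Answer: 86436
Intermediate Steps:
l = 9 (l = 1 - 1*(-8) = 1 + 8 = 9)
l*(33 + 65)² = 9*(33 + 65)² = 9*98² = 9*9604 = 86436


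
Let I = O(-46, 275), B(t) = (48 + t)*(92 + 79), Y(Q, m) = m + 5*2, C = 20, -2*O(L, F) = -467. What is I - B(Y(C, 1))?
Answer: -19711/2 ≈ -9855.5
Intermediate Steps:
O(L, F) = 467/2 (O(L, F) = -½*(-467) = 467/2)
Y(Q, m) = 10 + m (Y(Q, m) = m + 10 = 10 + m)
B(t) = 8208 + 171*t (B(t) = (48 + t)*171 = 8208 + 171*t)
I = 467/2 ≈ 233.50
I - B(Y(C, 1)) = 467/2 - (8208 + 171*(10 + 1)) = 467/2 - (8208 + 171*11) = 467/2 - (8208 + 1881) = 467/2 - 1*10089 = 467/2 - 10089 = -19711/2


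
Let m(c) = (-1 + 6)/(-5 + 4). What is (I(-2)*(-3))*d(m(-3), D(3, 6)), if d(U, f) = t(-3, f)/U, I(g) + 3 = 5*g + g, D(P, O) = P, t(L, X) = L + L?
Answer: 54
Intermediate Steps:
t(L, X) = 2*L
I(g) = -3 + 6*g (I(g) = -3 + (5*g + g) = -3 + 6*g)
m(c) = -5 (m(c) = 5/(-1) = 5*(-1) = -5)
d(U, f) = -6/U (d(U, f) = (2*(-3))/U = -6/U)
(I(-2)*(-3))*d(m(-3), D(3, 6)) = ((-3 + 6*(-2))*(-3))*(-6/(-5)) = ((-3 - 12)*(-3))*(-6*(-1/5)) = -15*(-3)*(6/5) = 45*(6/5) = 54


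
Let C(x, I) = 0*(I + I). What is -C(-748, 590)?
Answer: 0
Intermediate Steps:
C(x, I) = 0 (C(x, I) = 0*(2*I) = 0)
-C(-748, 590) = -1*0 = 0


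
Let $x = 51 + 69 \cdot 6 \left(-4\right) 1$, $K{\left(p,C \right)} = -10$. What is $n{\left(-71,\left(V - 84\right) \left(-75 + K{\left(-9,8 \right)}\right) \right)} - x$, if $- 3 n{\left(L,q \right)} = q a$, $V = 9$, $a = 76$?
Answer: $-159895$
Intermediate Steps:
$n{\left(L,q \right)} = - \frac{76 q}{3}$ ($n{\left(L,q \right)} = - \frac{q 76}{3} = - \frac{76 q}{3}$)
$x = -1605$ ($x = 51 + 69 \left(\left(-24\right) 1\right) = 51 + 69 \left(-24\right) = 51 - 1656 = -1605$)
$n{\left(-71,\left(V - 84\right) \left(-75 + K{\left(-9,8 \right)}\right) \right)} - x = - \frac{76 \left(9 - 84\right) \left(-75 - 10\right)}{3} - -1605 = - \frac{76 \left(\left(-75\right) \left(-85\right)\right)}{3} + 1605 = \left(- \frac{76}{3}\right) 6375 + 1605 = -161500 + 1605 = -159895$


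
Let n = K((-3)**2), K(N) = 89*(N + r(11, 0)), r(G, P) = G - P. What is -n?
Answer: -1780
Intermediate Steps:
K(N) = 979 + 89*N (K(N) = 89*(N + (11 - 1*0)) = 89*(N + (11 + 0)) = 89*(N + 11) = 89*(11 + N) = 979 + 89*N)
n = 1780 (n = 979 + 89*(-3)**2 = 979 + 89*9 = 979 + 801 = 1780)
-n = -1*1780 = -1780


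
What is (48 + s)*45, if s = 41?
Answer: 4005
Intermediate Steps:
(48 + s)*45 = (48 + 41)*45 = 89*45 = 4005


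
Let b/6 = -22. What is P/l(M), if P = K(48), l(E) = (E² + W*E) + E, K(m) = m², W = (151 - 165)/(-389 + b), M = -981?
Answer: 66688/27825847 ≈ 0.0023966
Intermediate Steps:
b = -132 (b = 6*(-22) = -132)
W = 14/521 (W = (151 - 165)/(-389 - 132) = -14/(-521) = -14*(-1/521) = 14/521 ≈ 0.026871)
l(E) = E² + 535*E/521 (l(E) = (E² + 14*E/521) + E = E² + 535*E/521)
P = 2304 (P = 48² = 2304)
P/l(M) = 2304/(((1/521)*(-981)*(535 + 521*(-981)))) = 2304/(((1/521)*(-981)*(535 - 511101))) = 2304/(((1/521)*(-981)*(-510566))) = 2304/(500865246/521) = 2304*(521/500865246) = 66688/27825847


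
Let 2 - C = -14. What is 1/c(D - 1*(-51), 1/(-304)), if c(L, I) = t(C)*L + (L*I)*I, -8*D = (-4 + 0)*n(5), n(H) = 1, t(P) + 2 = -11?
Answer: -184832/123744921 ≈ -0.0014937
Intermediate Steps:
C = 16 (C = 2 - 1*(-14) = 2 + 14 = 16)
t(P) = -13 (t(P) = -2 - 11 = -13)
D = ½ (D = -(-4 + 0)/8 = -(-1)/2 = -⅛*(-4) = ½ ≈ 0.50000)
c(L, I) = -13*L + L*I² (c(L, I) = -13*L + (L*I)*I = -13*L + (I*L)*I = -13*L + L*I²)
1/c(D - 1*(-51), 1/(-304)) = 1/((½ - 1*(-51))*(-13 + (1/(-304))²)) = 1/((½ + 51)*(-13 + (-1/304)²)) = 1/(103*(-13 + 1/92416)/2) = 1/((103/2)*(-1201407/92416)) = 1/(-123744921/184832) = -184832/123744921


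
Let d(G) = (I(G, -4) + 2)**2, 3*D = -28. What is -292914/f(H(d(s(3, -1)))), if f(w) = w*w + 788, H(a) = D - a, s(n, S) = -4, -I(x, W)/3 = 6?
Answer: -1318113/320354 ≈ -4.1145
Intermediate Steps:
D = -28/3 (D = (1/3)*(-28) = -28/3 ≈ -9.3333)
I(x, W) = -18 (I(x, W) = -3*6 = -18)
d(G) = 256 (d(G) = (-18 + 2)**2 = (-16)**2 = 256)
H(a) = -28/3 - a
f(w) = 788 + w**2 (f(w) = w**2 + 788 = 788 + w**2)
-292914/f(H(d(s(3, -1)))) = -292914/(788 + (-28/3 - 1*256)**2) = -292914/(788 + (-28/3 - 256)**2) = -292914/(788 + (-796/3)**2) = -292914/(788 + 633616/9) = -292914/640708/9 = -292914*9/640708 = -1318113/320354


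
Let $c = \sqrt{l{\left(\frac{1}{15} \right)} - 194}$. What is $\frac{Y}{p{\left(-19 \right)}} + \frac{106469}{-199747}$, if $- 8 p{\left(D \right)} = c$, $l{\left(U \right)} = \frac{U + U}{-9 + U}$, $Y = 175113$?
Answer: $- \frac{106469}{199747} + \frac{466968 i \sqrt{870933}}{4333} \approx -0.53302 + 1.0058 \cdot 10^{5} i$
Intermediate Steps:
$l{\left(U \right)} = \frac{2 U}{-9 + U}$
$c = \frac{i \sqrt{870933}}{67}$ ($c = \sqrt{\frac{2}{15 \left(-9 + \frac{1}{15}\right)} - 194} = \sqrt{2 \cdot \frac{1}{15} \frac{1}{-9 + \frac{1}{15}} - 194} = \sqrt{2 \cdot \frac{1}{15} \frac{1}{- \frac{134}{15}} - 194} = \sqrt{2 \cdot \frac{1}{15} \left(- \frac{15}{134}\right) - 194} = \sqrt{- \frac{1}{67} - 194} = \sqrt{- \frac{12999}{67}} = \frac{i \sqrt{870933}}{67} \approx 13.929 i$)
$p{\left(D \right)} = - \frac{i \sqrt{870933}}{536}$ ($p{\left(D \right)} = - \frac{\frac{1}{67} i \sqrt{870933}}{8} = - \frac{i \sqrt{870933}}{536}$)
$\frac{Y}{p{\left(-19 \right)}} + \frac{106469}{-199747} = \frac{175113}{\left(- \frac{1}{536}\right) i \sqrt{870933}} + \frac{106469}{-199747} = 175113 \frac{8 i \sqrt{870933}}{12999} + 106469 \left(- \frac{1}{199747}\right) = \frac{466968 i \sqrt{870933}}{4333} - \frac{106469}{199747} = - \frac{106469}{199747} + \frac{466968 i \sqrt{870933}}{4333}$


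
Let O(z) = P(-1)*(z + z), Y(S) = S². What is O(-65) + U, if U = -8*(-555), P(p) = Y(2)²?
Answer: 2360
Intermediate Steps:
P(p) = 16 (P(p) = (2²)² = 4² = 16)
O(z) = 32*z (O(z) = 16*(z + z) = 16*(2*z) = 32*z)
U = 4440
O(-65) + U = 32*(-65) + 4440 = -2080 + 4440 = 2360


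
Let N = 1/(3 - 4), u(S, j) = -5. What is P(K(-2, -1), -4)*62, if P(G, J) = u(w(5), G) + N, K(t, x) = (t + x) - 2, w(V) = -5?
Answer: -372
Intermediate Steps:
N = -1 (N = 1/(-1) = -1)
K(t, x) = -2 + t + x
P(G, J) = -6 (P(G, J) = -5 - 1 = -6)
P(K(-2, -1), -4)*62 = -6*62 = -372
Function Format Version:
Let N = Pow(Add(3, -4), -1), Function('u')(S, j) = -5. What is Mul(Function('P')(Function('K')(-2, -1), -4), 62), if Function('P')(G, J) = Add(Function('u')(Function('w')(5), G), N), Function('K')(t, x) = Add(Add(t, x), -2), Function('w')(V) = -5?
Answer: -372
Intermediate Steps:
N = -1 (N = Pow(-1, -1) = -1)
Function('K')(t, x) = Add(-2, t, x)
Function('P')(G, J) = -6 (Function('P')(G, J) = Add(-5, -1) = -6)
Mul(Function('P')(Function('K')(-2, -1), -4), 62) = Mul(-6, 62) = -372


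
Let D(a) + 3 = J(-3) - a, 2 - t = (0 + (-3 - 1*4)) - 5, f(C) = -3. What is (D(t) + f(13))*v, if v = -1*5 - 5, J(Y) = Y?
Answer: 230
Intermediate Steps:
t = 14 (t = 2 - ((0 + (-3 - 1*4)) - 5) = 2 - ((0 + (-3 - 4)) - 5) = 2 - ((0 - 7) - 5) = 2 - (-7 - 5) = 2 - 1*(-12) = 2 + 12 = 14)
v = -10 (v = -5 - 5 = -10)
D(a) = -6 - a (D(a) = -3 + (-3 - a) = -6 - a)
(D(t) + f(13))*v = ((-6 - 1*14) - 3)*(-10) = ((-6 - 14) - 3)*(-10) = (-20 - 3)*(-10) = -23*(-10) = 230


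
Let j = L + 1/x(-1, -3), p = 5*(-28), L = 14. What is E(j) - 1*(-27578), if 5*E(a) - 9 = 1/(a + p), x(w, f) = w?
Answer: 17513172/635 ≈ 27580.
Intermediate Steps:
p = -140
j = 13 (j = 14 + 1/(-1) = 14 - 1 = 13)
E(a) = 9/5 + 1/(5*(-140 + a)) (E(a) = 9/5 + 1/(5*(a - 140)) = 9/5 + 1/(5*(-140 + a)))
E(j) - 1*(-27578) = (-1259 + 9*13)/(5*(-140 + 13)) - 1*(-27578) = (⅕)*(-1259 + 117)/(-127) + 27578 = (⅕)*(-1/127)*(-1142) + 27578 = 1142/635 + 27578 = 17513172/635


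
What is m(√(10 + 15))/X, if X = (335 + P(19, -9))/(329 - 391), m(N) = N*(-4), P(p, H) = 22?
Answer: 1240/357 ≈ 3.4734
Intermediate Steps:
m(N) = -4*N
X = -357/62 (X = (335 + 22)/(329 - 391) = 357/(-62) = 357*(-1/62) = -357/62 ≈ -5.7581)
m(√(10 + 15))/X = (-4*√(10 + 15))/(-357/62) = -4*√25*(-62/357) = -4*5*(-62/357) = -20*(-62/357) = 1240/357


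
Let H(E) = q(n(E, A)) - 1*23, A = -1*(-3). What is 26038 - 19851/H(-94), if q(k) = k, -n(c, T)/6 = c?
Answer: 14066707/541 ≈ 26001.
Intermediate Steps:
A = 3
n(c, T) = -6*c
H(E) = -23 - 6*E (H(E) = -6*E - 1*23 = -6*E - 23 = -23 - 6*E)
26038 - 19851/H(-94) = 26038 - 19851/(-23 - 6*(-94)) = 26038 - 19851/(-23 + 564) = 26038 - 19851/541 = 14066707/541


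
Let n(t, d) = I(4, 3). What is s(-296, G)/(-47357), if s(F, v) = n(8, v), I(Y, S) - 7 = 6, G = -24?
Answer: -13/47357 ≈ -0.00027451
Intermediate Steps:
I(Y, S) = 13 (I(Y, S) = 7 + 6 = 13)
n(t, d) = 13
s(F, v) = 13
s(-296, G)/(-47357) = 13/(-47357) = 13*(-1/47357) = -13/47357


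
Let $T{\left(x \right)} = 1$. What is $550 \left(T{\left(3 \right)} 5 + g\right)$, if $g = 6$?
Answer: $6050$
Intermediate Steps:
$550 \left(T{\left(3 \right)} 5 + g\right) = 550 \left(1 \cdot 5 + 6\right) = 550 \left(5 + 6\right) = 550 \cdot 11 = 6050$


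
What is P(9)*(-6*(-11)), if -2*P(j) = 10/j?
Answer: -110/3 ≈ -36.667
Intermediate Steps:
P(j) = -5/j
P(9)*(-6*(-11)) = (-5/9)*(-6*(-11)) = -5*1/9*66 = -5/9*66 = -110/3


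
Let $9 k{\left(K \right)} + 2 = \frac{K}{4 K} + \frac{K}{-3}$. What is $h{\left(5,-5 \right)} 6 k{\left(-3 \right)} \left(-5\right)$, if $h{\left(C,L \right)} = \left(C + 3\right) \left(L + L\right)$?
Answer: $-200$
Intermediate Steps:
$h{\left(C,L \right)} = 2 L \left(3 + C\right)$ ($h{\left(C,L \right)} = \left(3 + C\right) 2 L = 2 L \left(3 + C\right)$)
$k{\left(K \right)} = - \frac{7}{36} - \frac{K}{27}$ ($k{\left(K \right)} = - \frac{2}{9} + \frac{\frac{K}{4 K} + \frac{K}{-3}}{9} = - \frac{2}{9} + \frac{K \frac{1}{4 K} + K \left(- \frac{1}{3}\right)}{9} = - \frac{2}{9} + \frac{\frac{1}{4} - \frac{K}{3}}{9} = - \frac{2}{9} - \left(- \frac{1}{36} + \frac{K}{27}\right) = - \frac{7}{36} - \frac{K}{27}$)
$h{\left(5,-5 \right)} 6 k{\left(-3 \right)} \left(-5\right) = 2 \left(-5\right) \left(3 + 5\right) 6 \left(- \frac{7}{36} - - \frac{1}{9}\right) \left(-5\right) = 2 \left(-5\right) 8 \cdot 6 \left(- \frac{7}{36} + \frac{1}{9}\right) \left(-5\right) = \left(-80\right) 6 \left(- \frac{1}{12}\right) \left(-5\right) = \left(-480\right) \left(- \frac{1}{12}\right) \left(-5\right) = 40 \left(-5\right) = -200$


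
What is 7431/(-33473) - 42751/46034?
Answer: -1773082877/1540896082 ≈ -1.1507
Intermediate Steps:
7431/(-33473) - 42751/46034 = 7431*(-1/33473) - 42751*1/46034 = -7431/33473 - 42751/46034 = -1773082877/1540896082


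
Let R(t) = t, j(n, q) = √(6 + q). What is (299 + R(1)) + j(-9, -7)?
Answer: 300 + I ≈ 300.0 + 1.0*I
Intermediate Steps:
(299 + R(1)) + j(-9, -7) = (299 + 1) + √(6 - 7) = 300 + √(-1) = 300 + I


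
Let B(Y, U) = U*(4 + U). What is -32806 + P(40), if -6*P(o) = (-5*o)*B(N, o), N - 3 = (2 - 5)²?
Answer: 77582/3 ≈ 25861.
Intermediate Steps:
N = 12 (N = 3 + (2 - 5)² = 3 + (-3)² = 3 + 9 = 12)
P(o) = 5*o²*(4 + o)/6 (P(o) = -(-5*o)*o*(4 + o)/6 = -(-5)*o²*(4 + o)/6 = 5*o²*(4 + o)/6)
-32806 + P(40) = -32806 + (⅚)*40²*(4 + 40) = -32806 + (⅚)*1600*44 = -32806 + 176000/3 = 77582/3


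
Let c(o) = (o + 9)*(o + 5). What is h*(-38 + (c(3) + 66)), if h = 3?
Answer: 372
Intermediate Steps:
c(o) = (5 + o)*(9 + o) (c(o) = (9 + o)*(5 + o) = (5 + o)*(9 + o))
h*(-38 + (c(3) + 66)) = 3*(-38 + ((45 + 3² + 14*3) + 66)) = 3*(-38 + ((45 + 9 + 42) + 66)) = 3*(-38 + (96 + 66)) = 3*(-38 + 162) = 3*124 = 372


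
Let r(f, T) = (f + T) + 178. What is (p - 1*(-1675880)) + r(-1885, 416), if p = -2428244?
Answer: -753655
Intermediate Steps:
r(f, T) = 178 + T + f (r(f, T) = (T + f) + 178 = 178 + T + f)
(p - 1*(-1675880)) + r(-1885, 416) = (-2428244 - 1*(-1675880)) + (178 + 416 - 1885) = (-2428244 + 1675880) - 1291 = -752364 - 1291 = -753655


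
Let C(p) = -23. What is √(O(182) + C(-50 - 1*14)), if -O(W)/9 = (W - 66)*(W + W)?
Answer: I*√380039 ≈ 616.47*I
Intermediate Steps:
O(W) = -18*W*(-66 + W) (O(W) = -9*(W - 66)*(W + W) = -9*(-66 + W)*2*W = -18*W*(-66 + W))
√(O(182) + C(-50 - 1*14)) = √(18*182*(66 - 1*182) - 23) = √(18*182*(66 - 182) - 23) = √(18*182*(-116) - 23) = √(-380016 - 23) = √(-380039) = I*√380039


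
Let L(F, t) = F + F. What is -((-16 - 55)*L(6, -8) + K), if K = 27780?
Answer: -26928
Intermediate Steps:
L(F, t) = 2*F
-((-16 - 55)*L(6, -8) + K) = -((-16 - 55)*(2*6) + 27780) = -(-71*12 + 27780) = -(-852 + 27780) = -1*26928 = -26928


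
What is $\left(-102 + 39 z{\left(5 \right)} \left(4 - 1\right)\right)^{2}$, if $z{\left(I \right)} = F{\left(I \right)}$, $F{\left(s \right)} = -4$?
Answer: $324900$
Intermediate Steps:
$z{\left(I \right)} = -4$
$\left(-102 + 39 z{\left(5 \right)} \left(4 - 1\right)\right)^{2} = \left(-102 + 39 \left(- 4 \left(4 - 1\right)\right)\right)^{2} = \left(-102 + 39 \left(\left(-4\right) 3\right)\right)^{2} = \left(-102 + 39 \left(-12\right)\right)^{2} = \left(-102 - 468\right)^{2} = \left(-570\right)^{2} = 324900$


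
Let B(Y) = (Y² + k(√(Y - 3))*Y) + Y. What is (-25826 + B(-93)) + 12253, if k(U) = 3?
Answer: -5296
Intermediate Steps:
B(Y) = Y² + 4*Y (B(Y) = (Y² + 3*Y) + Y = Y² + 4*Y)
(-25826 + B(-93)) + 12253 = (-25826 - 93*(4 - 93)) + 12253 = (-25826 - 93*(-89)) + 12253 = (-25826 + 8277) + 12253 = -17549 + 12253 = -5296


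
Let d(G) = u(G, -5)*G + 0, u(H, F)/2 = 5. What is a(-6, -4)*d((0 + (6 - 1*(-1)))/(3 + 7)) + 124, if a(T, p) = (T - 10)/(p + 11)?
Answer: 108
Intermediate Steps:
u(H, F) = 10 (u(H, F) = 2*5 = 10)
a(T, p) = (-10 + T)/(11 + p)
d(G) = 10*G (d(G) = 10*G + 0 = 10*G)
a(-6, -4)*d((0 + (6 - 1*(-1)))/(3 + 7)) + 124 = ((-10 - 6)/(11 - 4))*(10*((0 + (6 - 1*(-1)))/(3 + 7))) + 124 = (-16/7)*(10*((0 + (6 + 1))/10)) + 124 = ((⅐)*(-16))*(10*((0 + 7)*(⅒))) + 124 = -160*7*(⅒)/7 + 124 = -160*7/(7*10) + 124 = -16/7*7 + 124 = -16 + 124 = 108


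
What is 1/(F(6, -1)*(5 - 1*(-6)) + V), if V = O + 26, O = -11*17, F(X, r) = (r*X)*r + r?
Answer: -1/106 ≈ -0.0094340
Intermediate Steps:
F(X, r) = r + X*r**2 (F(X, r) = (X*r)*r + r = X*r**2 + r = r + X*r**2)
O = -187
V = -161 (V = -187 + 26 = -161)
1/(F(6, -1)*(5 - 1*(-6)) + V) = 1/((-(1 + 6*(-1)))*(5 - 1*(-6)) - 161) = 1/((-(1 - 6))*(5 + 6) - 161) = 1/(-1*(-5)*11 - 161) = 1/(5*11 - 161) = 1/(55 - 161) = 1/(-106) = -1/106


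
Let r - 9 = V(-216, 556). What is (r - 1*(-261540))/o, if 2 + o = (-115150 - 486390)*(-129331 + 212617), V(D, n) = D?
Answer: -261333/50099860442 ≈ -5.2162e-6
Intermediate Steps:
r = -207 (r = 9 - 216 = -207)
o = -50099860442 (o = -2 + (-115150 - 486390)*(-129331 + 212617) = -2 - 601540*83286 = -2 - 50099860440 = -50099860442)
(r - 1*(-261540))/o = (-207 - 1*(-261540))/(-50099860442) = (-207 + 261540)*(-1/50099860442) = 261333*(-1/50099860442) = -261333/50099860442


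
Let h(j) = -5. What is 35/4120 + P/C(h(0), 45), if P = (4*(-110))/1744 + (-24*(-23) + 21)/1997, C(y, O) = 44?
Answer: 9156979/986494036 ≈ 0.0092824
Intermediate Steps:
P = 15079/435346 (P = -440*1/1744 + (552 + 21)*(1/1997) = -55/218 + 573*(1/1997) = -55/218 + 573/1997 = 15079/435346 ≈ 0.034637)
35/4120 + P/C(h(0), 45) = 35/4120 + (15079/435346)/44 = 35*(1/4120) + (15079/435346)*(1/44) = 7/824 + 15079/19155224 = 9156979/986494036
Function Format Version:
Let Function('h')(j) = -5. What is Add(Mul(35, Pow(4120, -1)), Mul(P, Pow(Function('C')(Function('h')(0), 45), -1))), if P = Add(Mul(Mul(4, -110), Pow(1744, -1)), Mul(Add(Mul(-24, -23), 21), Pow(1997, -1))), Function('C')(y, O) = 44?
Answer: Rational(9156979, 986494036) ≈ 0.0092824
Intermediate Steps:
P = Rational(15079, 435346) (P = Add(Mul(-440, Rational(1, 1744)), Mul(Add(552, 21), Rational(1, 1997))) = Add(Rational(-55, 218), Mul(573, Rational(1, 1997))) = Add(Rational(-55, 218), Rational(573, 1997)) = Rational(15079, 435346) ≈ 0.034637)
Add(Mul(35, Pow(4120, -1)), Mul(P, Pow(Function('C')(Function('h')(0), 45), -1))) = Add(Mul(35, Pow(4120, -1)), Mul(Rational(15079, 435346), Pow(44, -1))) = Add(Mul(35, Rational(1, 4120)), Mul(Rational(15079, 435346), Rational(1, 44))) = Add(Rational(7, 824), Rational(15079, 19155224)) = Rational(9156979, 986494036)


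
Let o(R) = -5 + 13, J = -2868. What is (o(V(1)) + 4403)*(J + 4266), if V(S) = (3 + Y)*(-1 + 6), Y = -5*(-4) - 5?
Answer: 6166578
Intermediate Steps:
Y = 15 (Y = 20 - 5 = 15)
V(S) = 90 (V(S) = (3 + 15)*(-1 + 6) = 18*5 = 90)
o(R) = 8
(o(V(1)) + 4403)*(J + 4266) = (8 + 4403)*(-2868 + 4266) = 4411*1398 = 6166578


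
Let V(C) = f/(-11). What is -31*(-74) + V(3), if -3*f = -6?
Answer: 25232/11 ≈ 2293.8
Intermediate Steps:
f = 2 (f = -⅓*(-6) = 2)
V(C) = -2/11 (V(C) = 2/(-11) = 2*(-1/11) = -2/11)
-31*(-74) + V(3) = -31*(-74) - 2/11 = 2294 - 2/11 = 25232/11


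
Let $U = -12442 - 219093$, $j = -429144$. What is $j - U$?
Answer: $-197609$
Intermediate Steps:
$U = -231535$ ($U = -12442 - 219093 = -231535$)
$j - U = -429144 - -231535 = -429144 + 231535 = -197609$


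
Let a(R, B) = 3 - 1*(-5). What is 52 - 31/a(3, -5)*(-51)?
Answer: 1997/8 ≈ 249.63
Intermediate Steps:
a(R, B) = 8 (a(R, B) = 3 + 5 = 8)
52 - 31/a(3, -5)*(-51) = 52 - 31/8*(-51) = 52 + 1581/8 = 1997/8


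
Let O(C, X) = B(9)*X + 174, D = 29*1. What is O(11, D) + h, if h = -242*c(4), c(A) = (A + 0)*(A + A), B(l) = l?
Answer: -7309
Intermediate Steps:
D = 29
c(A) = 2*A² (c(A) = A*(2*A) = 2*A²)
O(C, X) = 174 + 9*X (O(C, X) = 9*X + 174 = 174 + 9*X)
h = -7744 (h = -484*4² = -484*16 = -242*32 = -7744)
O(11, D) + h = (174 + 9*29) - 7744 = (174 + 261) - 7744 = 435 - 7744 = -7309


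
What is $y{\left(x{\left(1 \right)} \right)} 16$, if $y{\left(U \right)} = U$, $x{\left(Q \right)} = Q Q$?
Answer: $16$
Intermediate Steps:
$x{\left(Q \right)} = Q^{2}$
$y{\left(x{\left(1 \right)} \right)} 16 = 1^{2} \cdot 16 = 1 \cdot 16 = 16$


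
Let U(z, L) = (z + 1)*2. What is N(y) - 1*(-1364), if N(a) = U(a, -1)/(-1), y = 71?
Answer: 1220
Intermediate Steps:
U(z, L) = 2 + 2*z (U(z, L) = (1 + z)*2 = 2 + 2*z)
N(a) = -2 - 2*a (N(a) = (2 + 2*a)/(-1) = (2 + 2*a)*(-1) = -2 - 2*a)
N(y) - 1*(-1364) = (-2 - 2*71) - 1*(-1364) = (-2 - 142) + 1364 = -144 + 1364 = 1220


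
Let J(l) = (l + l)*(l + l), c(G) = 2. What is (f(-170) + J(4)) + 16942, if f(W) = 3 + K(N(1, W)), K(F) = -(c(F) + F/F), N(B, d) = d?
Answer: 17006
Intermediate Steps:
J(l) = 4*l² (J(l) = (2*l)*(2*l) = 4*l²)
K(F) = -3 (K(F) = -(2 + F/F) = -(2 + 1) = -1*3 = -3)
f(W) = 0 (f(W) = 3 - 3 = 0)
(f(-170) + J(4)) + 16942 = (0 + 4*4²) + 16942 = (0 + 4*16) + 16942 = (0 + 64) + 16942 = 64 + 16942 = 17006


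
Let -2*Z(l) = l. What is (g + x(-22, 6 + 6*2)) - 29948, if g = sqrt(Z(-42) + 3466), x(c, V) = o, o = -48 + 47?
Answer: -29949 + sqrt(3487) ≈ -29890.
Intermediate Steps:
o = -1
Z(l) = -l/2
x(c, V) = -1
g = sqrt(3487) (g = sqrt(-1/2*(-42) + 3466) = sqrt(21 + 3466) = sqrt(3487) ≈ 59.051)
(g + x(-22, 6 + 6*2)) - 29948 = (sqrt(3487) - 1) - 29948 = (-1 + sqrt(3487)) - 29948 = -29949 + sqrt(3487)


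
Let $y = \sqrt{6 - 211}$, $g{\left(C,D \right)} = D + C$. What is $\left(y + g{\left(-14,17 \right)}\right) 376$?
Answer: $1128 + 376 i \sqrt{205} \approx 1128.0 + 5383.5 i$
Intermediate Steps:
$g{\left(C,D \right)} = C + D$
$y = i \sqrt{205}$ ($y = \sqrt{-205} = i \sqrt{205} \approx 14.318 i$)
$\left(y + g{\left(-14,17 \right)}\right) 376 = \left(i \sqrt{205} + \left(-14 + 17\right)\right) 376 = \left(i \sqrt{205} + 3\right) 376 = \left(3 + i \sqrt{205}\right) 376 = 1128 + 376 i \sqrt{205}$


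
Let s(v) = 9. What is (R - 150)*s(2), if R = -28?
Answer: -1602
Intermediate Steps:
(R - 150)*s(2) = (-28 - 150)*9 = -178*9 = -1602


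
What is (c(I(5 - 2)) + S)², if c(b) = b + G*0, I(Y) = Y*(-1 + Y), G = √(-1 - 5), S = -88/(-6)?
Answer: 3844/9 ≈ 427.11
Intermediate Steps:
S = 44/3 (S = -88*(-⅙) = 44/3 ≈ 14.667)
G = I*√6 (G = √(-6) = I*√6 ≈ 2.4495*I)
c(b) = b (c(b) = b + (I*√6)*0 = b + 0 = b)
(c(I(5 - 2)) + S)² = ((5 - 2)*(-1 + (5 - 2)) + 44/3)² = (3*(-1 + 3) + 44/3)² = (3*2 + 44/3)² = (6 + 44/3)² = (62/3)² = 3844/9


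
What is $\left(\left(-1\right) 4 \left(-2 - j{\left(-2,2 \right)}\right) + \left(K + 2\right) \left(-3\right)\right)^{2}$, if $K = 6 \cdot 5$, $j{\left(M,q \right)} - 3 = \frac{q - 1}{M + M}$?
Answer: $5929$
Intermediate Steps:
$j{\left(M,q \right)} = 3 + \frac{-1 + q}{2 M}$ ($j{\left(M,q \right)} = 3 + \frac{q - 1}{M + M} = 3 + \frac{-1 + q}{2 M}$)
$K = 30$
$\left(\left(-1\right) 4 \left(-2 - j{\left(-2,2 \right)}\right) + \left(K + 2\right) \left(-3\right)\right)^{2} = \left(\left(-1\right) 4 \left(-2 - \frac{-1 + 2 + 6 \left(-2\right)}{2 \left(-2\right)}\right) + \left(30 + 2\right) \left(-3\right)\right)^{2} = \left(- 4 \left(-2 - \frac{1}{2} \left(- \frac{1}{2}\right) \left(-1 + 2 - 12\right)\right) + 32 \left(-3\right)\right)^{2} = \left(- 4 \left(-2 - \frac{1}{2} \left(- \frac{1}{2}\right) \left(-11\right)\right) - 96\right)^{2} = \left(- 4 \left(-2 - \frac{11}{4}\right) - 96\right)^{2} = \left(\left(-4\right) \left(- \frac{19}{4}\right) - 96\right)^{2} = \left(19 - 96\right)^{2} = \left(-77\right)^{2} = 5929$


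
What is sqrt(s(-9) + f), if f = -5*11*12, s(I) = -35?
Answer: I*sqrt(695) ≈ 26.363*I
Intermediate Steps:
f = -660 (f = -55*12 = -660)
sqrt(s(-9) + f) = sqrt(-35 - 660) = sqrt(-695) = I*sqrt(695)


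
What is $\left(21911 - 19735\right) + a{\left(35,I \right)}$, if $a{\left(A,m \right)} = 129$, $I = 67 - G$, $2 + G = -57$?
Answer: $2305$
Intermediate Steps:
$G = -59$ ($G = -2 - 57 = -59$)
$I = 126$ ($I = 67 - -59 = 67 + 59 = 126$)
$\left(21911 - 19735\right) + a{\left(35,I \right)} = \left(21911 - 19735\right) + 129 = 2176 + 129 = 2305$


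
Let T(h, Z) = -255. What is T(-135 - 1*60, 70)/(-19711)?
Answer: 255/19711 ≈ 0.012937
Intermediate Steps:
T(-135 - 1*60, 70)/(-19711) = -255/(-19711) = -255*(-1/19711) = 255/19711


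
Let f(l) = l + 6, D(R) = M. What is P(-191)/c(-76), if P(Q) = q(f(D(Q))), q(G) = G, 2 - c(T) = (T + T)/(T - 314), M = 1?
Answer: 1365/314 ≈ 4.3471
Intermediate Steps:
c(T) = 2 - 2*T/(-314 + T) (c(T) = 2 - (T + T)/(T - 314) = 2 - 2*T/(-314 + T))
D(R) = 1
f(l) = 6 + l
P(Q) = 7 (P(Q) = 6 + 1 = 7)
P(-191)/c(-76) = 7/((-628/(-314 - 76))) = 7/((-628/(-390))) = 7/((-628*(-1/390))) = 7/(314/195) = 7*(195/314) = 1365/314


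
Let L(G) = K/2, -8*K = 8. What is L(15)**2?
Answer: 1/4 ≈ 0.25000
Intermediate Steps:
K = -1 (K = -1/8*8 = -1)
L(G) = -1/2
L(15)**2 = (-1/2)**2 = 1/4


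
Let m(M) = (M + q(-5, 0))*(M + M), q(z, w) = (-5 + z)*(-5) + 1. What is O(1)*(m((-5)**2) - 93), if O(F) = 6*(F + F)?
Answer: 44484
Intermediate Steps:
q(z, w) = 26 - 5*z (q(z, w) = (25 - 5*z) + 1 = 26 - 5*z)
m(M) = 2*M*(51 + M) (m(M) = (M + (26 - 5*(-5)))*(M + M) = (M + (26 + 25))*(2*M) = (M + 51)*(2*M) = (51 + M)*(2*M) = 2*M*(51 + M))
O(F) = 12*F (O(F) = 6*(2*F) = 12*F)
O(1)*(m((-5)**2) - 93) = (12*1)*(2*(-5)**2*(51 + (-5)**2) - 93) = 12*(2*25*(51 + 25) - 93) = 12*(2*25*76 - 93) = 12*(3800 - 93) = 12*3707 = 44484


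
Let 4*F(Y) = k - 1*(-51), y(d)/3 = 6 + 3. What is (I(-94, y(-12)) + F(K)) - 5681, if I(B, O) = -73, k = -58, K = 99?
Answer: -23023/4 ≈ -5755.8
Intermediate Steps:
y(d) = 27 (y(d) = 3*(6 + 3) = 3*9 = 27)
F(Y) = -7/4 (F(Y) = (-58 - 1*(-51))/4 = (-58 + 51)/4 = (¼)*(-7) = -7/4)
(I(-94, y(-12)) + F(K)) - 5681 = (-73 - 7/4) - 5681 = -299/4 - 5681 = -23023/4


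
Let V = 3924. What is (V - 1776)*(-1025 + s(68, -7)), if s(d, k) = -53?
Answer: -2315544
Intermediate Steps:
(V - 1776)*(-1025 + s(68, -7)) = (3924 - 1776)*(-1025 - 53) = 2148*(-1078) = -2315544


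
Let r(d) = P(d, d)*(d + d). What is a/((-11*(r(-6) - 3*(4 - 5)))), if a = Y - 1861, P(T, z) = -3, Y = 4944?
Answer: -3083/429 ≈ -7.1865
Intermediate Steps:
a = 3083 (a = 4944 - 1861 = 3083)
r(d) = -6*d (r(d) = -3*(d + d) = -6*d)
a/((-11*(r(-6) - 3*(4 - 5)))) = 3083/((-11*(-6*(-6) - 3*(4 - 5)))) = 3083/((-11*(36 - 3*(-1)))) = 3083/((-11*(36 + 3))) = 3083/((-11*39)) = 3083/(-429) = 3083*(-1/429) = -3083/429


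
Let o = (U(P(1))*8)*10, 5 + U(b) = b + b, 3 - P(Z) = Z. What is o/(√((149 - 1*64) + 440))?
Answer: -16*√21/21 ≈ -3.4915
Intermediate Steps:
P(Z) = 3 - Z
U(b) = -5 + 2*b (U(b) = -5 + (b + b) = -5 + 2*b)
o = -80 (o = ((-5 + 2*(3 - 1*1))*8)*10 = ((-5 + 2*(3 - 1))*8)*10 = ((-5 + 2*2)*8)*10 = ((-5 + 4)*8)*10 = -1*8*10 = -8*10 = -80)
o/(√((149 - 1*64) + 440)) = -80/√((149 - 1*64) + 440) = -80/√((149 - 64) + 440) = -80/√(85 + 440) = -80*√21/105 = -16*√21/21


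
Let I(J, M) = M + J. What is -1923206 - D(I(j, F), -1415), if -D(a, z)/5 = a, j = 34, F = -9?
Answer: -1923081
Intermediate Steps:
I(J, M) = J + M
D(a, z) = -5*a
-1923206 - D(I(j, F), -1415) = -1923206 - (-5)*(34 - 9) = -1923206 - (-5)*25 = -1923206 - 1*(-125) = -1923206 + 125 = -1923081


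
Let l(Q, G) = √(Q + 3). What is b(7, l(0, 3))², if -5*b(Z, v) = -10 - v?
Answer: (10 + √3)²/25 ≈ 5.5056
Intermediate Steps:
l(Q, G) = √(3 + Q)
b(Z, v) = 2 + v/5 (b(Z, v) = -(-10 - v)/5 = 2 + v/5)
b(7, l(0, 3))² = (2 + √(3 + 0)/5)² = (2 + √3/5)²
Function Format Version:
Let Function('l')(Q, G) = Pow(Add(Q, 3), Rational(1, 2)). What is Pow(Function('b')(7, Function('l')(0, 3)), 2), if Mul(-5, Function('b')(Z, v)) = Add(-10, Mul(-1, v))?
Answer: Mul(Rational(1, 25), Pow(Add(10, Pow(3, Rational(1, 2))), 2)) ≈ 5.5056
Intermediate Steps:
Function('l')(Q, G) = Pow(Add(3, Q), Rational(1, 2))
Function('b')(Z, v) = Add(2, Mul(Rational(1, 5), v)) (Function('b')(Z, v) = Mul(Rational(-1, 5), Add(-10, Mul(-1, v))) = Add(2, Mul(Rational(1, 5), v)))
Pow(Function('b')(7, Function('l')(0, 3)), 2) = Pow(Add(2, Mul(Rational(1, 5), Pow(Add(3, 0), Rational(1, 2)))), 2) = Pow(Add(2, Mul(Rational(1, 5), Pow(3, Rational(1, 2)))), 2)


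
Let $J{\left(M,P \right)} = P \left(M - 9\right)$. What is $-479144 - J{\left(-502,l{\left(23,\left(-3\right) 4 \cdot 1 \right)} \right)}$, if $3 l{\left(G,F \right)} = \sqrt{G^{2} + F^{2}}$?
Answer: $-479144 + \frac{511 \sqrt{673}}{3} \approx -4.7473 \cdot 10^{5}$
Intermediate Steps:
$l{\left(G,F \right)} = \frac{\sqrt{F^{2} + G^{2}}}{3}$ ($l{\left(G,F \right)} = \frac{\sqrt{G^{2} + F^{2}}}{3} = \frac{\sqrt{F^{2} + G^{2}}}{3}$)
$J{\left(M,P \right)} = P \left(-9 + M\right)$
$-479144 - J{\left(-502,l{\left(23,\left(-3\right) 4 \cdot 1 \right)} \right)} = -479144 - \frac{\sqrt{\left(\left(-3\right) 4 \cdot 1\right)^{2} + 23^{2}}}{3} \left(-9 - 502\right) = -479144 - \frac{\sqrt{\left(\left(-12\right) 1\right)^{2} + 529}}{3} \left(-511\right) = -479144 - \frac{\sqrt{\left(-12\right)^{2} + 529}}{3} \left(-511\right) = -479144 - \frac{\sqrt{144 + 529}}{3} \left(-511\right) = -479144 - \frac{\sqrt{673}}{3} \left(-511\right) = -479144 - - \frac{511 \sqrt{673}}{3} = -479144 + \frac{511 \sqrt{673}}{3}$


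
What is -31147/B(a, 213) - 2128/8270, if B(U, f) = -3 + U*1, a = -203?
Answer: 128573661/851810 ≈ 150.94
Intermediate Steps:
B(U, f) = -3 + U
-31147/B(a, 213) - 2128/8270 = -31147/(-3 - 203) - 2128/8270 = -31147/(-206) - 2128*1/8270 = -31147*(-1/206) - 1064/4135 = 31147/206 - 1064/4135 = 128573661/851810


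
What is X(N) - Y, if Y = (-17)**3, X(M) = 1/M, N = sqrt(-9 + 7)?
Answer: 4913 - I*sqrt(2)/2 ≈ 4913.0 - 0.70711*I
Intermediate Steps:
N = I*sqrt(2) (N = sqrt(-2) = I*sqrt(2) ≈ 1.4142*I)
Y = -4913
X(N) - Y = 1/(I*sqrt(2)) - 1*(-4913) = -I*sqrt(2)/2 + 4913 = 4913 - I*sqrt(2)/2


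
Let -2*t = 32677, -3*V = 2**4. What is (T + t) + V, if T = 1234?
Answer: -90659/6 ≈ -15110.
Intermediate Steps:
V = -16/3 (V = -1/3*2**4 = -1/3*16 = -16/3 ≈ -5.3333)
t = -32677/2 (t = -1/2*32677 = -32677/2 ≈ -16339.)
(T + t) + V = (1234 - 32677/2) - 16/3 = -30209/2 - 16/3 = -90659/6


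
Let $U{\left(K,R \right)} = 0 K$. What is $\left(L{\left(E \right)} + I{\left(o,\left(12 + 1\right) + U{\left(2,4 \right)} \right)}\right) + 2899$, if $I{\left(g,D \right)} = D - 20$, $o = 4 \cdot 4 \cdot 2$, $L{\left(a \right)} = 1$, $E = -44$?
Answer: $2893$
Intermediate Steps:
$U{\left(K,R \right)} = 0$
$o = 32$ ($o = 16 \cdot 2 = 32$)
$I{\left(g,D \right)} = -20 + D$
$\left(L{\left(E \right)} + I{\left(o,\left(12 + 1\right) + U{\left(2,4 \right)} \right)}\right) + 2899 = \left(1 + \left(-20 + \left(\left(12 + 1\right) + 0\right)\right)\right) + 2899 = \left(1 + \left(-20 + \left(13 + 0\right)\right)\right) + 2899 = \left(1 + \left(-20 + 13\right)\right) + 2899 = \left(1 - 7\right) + 2899 = -6 + 2899 = 2893$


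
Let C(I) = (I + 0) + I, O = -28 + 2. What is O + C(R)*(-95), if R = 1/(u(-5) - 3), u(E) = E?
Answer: -9/4 ≈ -2.2500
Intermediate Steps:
O = -26
R = -⅛ (R = 1/(-5 - 3) = 1/(-8) = -⅛ ≈ -0.12500)
C(I) = 2*I (C(I) = I + I = 2*I)
O + C(R)*(-95) = -26 + (2*(-⅛))*(-95) = -26 - ¼*(-95) = -26 + 95/4 = -9/4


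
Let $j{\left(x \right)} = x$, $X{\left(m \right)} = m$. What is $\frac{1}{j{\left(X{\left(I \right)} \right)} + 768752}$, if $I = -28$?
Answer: $\frac{1}{768724} \approx 1.3009 \cdot 10^{-6}$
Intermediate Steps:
$\frac{1}{j{\left(X{\left(I \right)} \right)} + 768752} = \frac{1}{-28 + 768752} = \frac{1}{768724}$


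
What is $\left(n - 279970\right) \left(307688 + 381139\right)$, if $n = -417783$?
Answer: $-480631105731$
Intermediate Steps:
$\left(n - 279970\right) \left(307688 + 381139\right) = \left(-417783 - 279970\right) \left(307688 + 381139\right) = \left(-697753\right) 688827 = -480631105731$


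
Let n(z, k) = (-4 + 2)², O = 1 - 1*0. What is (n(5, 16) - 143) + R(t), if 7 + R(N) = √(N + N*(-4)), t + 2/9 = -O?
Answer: -146 + √33/3 ≈ -144.09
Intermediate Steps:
O = 1 (O = 1 + 0 = 1)
t = -11/9 (t = -2/9 - 1*1 = -2/9 - 1 = -11/9 ≈ -1.2222)
n(z, k) = 4 (n(z, k) = (-2)² = 4)
R(N) = -7 + √3*√(-N) (R(N) = -7 + √(N + N*(-4)) = -7 + √(N - 4*N) = -7 + √(-3*N) = -7 + √3*√(-N))
(n(5, 16) - 143) + R(t) = (4 - 143) + (-7 + √3*√(-1*(-11/9))) = -139 + (-7 + √3*√(11/9)) = -139 + (-7 + √3*(√11/3)) = -139 + (-7 + √33/3) = -146 + √33/3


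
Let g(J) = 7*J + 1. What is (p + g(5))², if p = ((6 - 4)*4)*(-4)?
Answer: 16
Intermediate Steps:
g(J) = 1 + 7*J
p = -32 (p = (2*4)*(-4) = 8*(-4) = -32)
(p + g(5))² = (-32 + (1 + 7*5))² = (-32 + (1 + 35))² = (-32 + 36)² = 4² = 16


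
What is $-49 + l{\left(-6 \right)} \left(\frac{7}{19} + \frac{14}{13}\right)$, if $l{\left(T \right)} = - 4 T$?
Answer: $- \frac{3535}{247} \approx -14.312$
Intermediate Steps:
$-49 + l{\left(-6 \right)} \left(\frac{7}{19} + \frac{14}{13}\right) = -49 + \left(-4\right) \left(-6\right) \left(\frac{7}{19} + \frac{14}{13}\right) = -49 + 24 \left(7 \cdot \frac{1}{19} + 14 \cdot \frac{1}{13}\right) = -49 + 24 \left(\frac{7}{19} + \frac{14}{13}\right) = -49 + 24 \cdot \frac{357}{247} = -49 + \frac{8568}{247} = - \frac{3535}{247}$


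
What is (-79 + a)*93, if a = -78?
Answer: -14601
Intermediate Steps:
(-79 + a)*93 = (-79 - 78)*93 = -157*93 = -14601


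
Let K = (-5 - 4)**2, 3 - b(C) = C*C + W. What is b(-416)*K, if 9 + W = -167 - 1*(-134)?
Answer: -14013891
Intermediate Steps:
W = -42 (W = -9 + (-167 - 1*(-134)) = -9 + (-167 + 134) = -9 - 33 = -42)
b(C) = 45 - C**2 (b(C) = 3 - (C*C - 42) = 3 - (C**2 - 42) = 3 - (-42 + C**2) = 3 + (42 - C**2) = 45 - C**2)
K = 81 (K = (-9)**2 = 81)
b(-416)*K = (45 - 1*(-416)**2)*81 = (45 - 1*173056)*81 = (45 - 173056)*81 = -173011*81 = -14013891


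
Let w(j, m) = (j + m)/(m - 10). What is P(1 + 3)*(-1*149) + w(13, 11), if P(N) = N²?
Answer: -2360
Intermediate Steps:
w(j, m) = (j + m)/(-10 + m)
P(1 + 3)*(-1*149) + w(13, 11) = (1 + 3)²*(-1*149) + (13 + 11)/(-10 + 11) = 4²*(-149) + 24/1 = 16*(-149) + 1*24 = -2384 + 24 = -2360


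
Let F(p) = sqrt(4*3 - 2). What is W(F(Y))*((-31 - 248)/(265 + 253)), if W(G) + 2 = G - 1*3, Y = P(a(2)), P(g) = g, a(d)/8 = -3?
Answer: 1395/518 - 279*sqrt(10)/518 ≈ 0.98982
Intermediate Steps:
a(d) = -24 (a(d) = 8*(-3) = -24)
Y = -24
F(p) = sqrt(10) (F(p) = sqrt(12 - 2) = sqrt(10))
W(G) = -5 + G (W(G) = -2 + (G - 1*3) = -2 + (G - 3) = -2 + (-3 + G) = -5 + G)
W(F(Y))*((-31 - 248)/(265 + 253)) = (-5 + sqrt(10))*((-31 - 248)/(265 + 253)) = (-5 + sqrt(10))*(-279/518) = 1395/518 - 279*sqrt(10)/518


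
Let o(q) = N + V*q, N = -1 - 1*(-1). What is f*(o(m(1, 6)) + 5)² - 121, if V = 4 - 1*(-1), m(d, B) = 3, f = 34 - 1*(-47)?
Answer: 32279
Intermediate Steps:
N = 0 (N = -1 + 1 = 0)
f = 81 (f = 34 + 47 = 81)
V = 5 (V = 4 + 1 = 5)
o(q) = 5*q (o(q) = 0 + 5*q = 5*q)
f*(o(m(1, 6)) + 5)² - 121 = 81*(5*3 + 5)² - 121 = 81*(15 + 5)² - 121 = 81*20² - 121 = 81*400 - 121 = 32400 - 121 = 32279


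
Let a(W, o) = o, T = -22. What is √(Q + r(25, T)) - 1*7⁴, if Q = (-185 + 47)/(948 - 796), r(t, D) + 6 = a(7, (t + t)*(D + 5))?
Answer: -2401 + 5*I*√49495/38 ≈ -2401.0 + 29.273*I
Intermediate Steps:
r(t, D) = -6 + 2*t*(5 + D) (r(t, D) = -6 + (t + t)*(D + 5) = -6 + (2*t)*(5 + D) = -6 + 2*t*(5 + D))
Q = -69/76 (Q = -138/152 = -138*1/152 = -69/76 ≈ -0.90790)
√(Q + r(25, T)) - 1*7⁴ = √(-69/76 + (-6 + 2*25*(5 - 22))) - 1*7⁴ = √(-69/76 + (-6 + 2*25*(-17))) - 1*2401 = √(-69/76 + (-6 - 850)) - 2401 = √(-69/76 - 856) - 2401 = √(-65125/76) - 2401 = 5*I*√49495/38 - 2401 = -2401 + 5*I*√49495/38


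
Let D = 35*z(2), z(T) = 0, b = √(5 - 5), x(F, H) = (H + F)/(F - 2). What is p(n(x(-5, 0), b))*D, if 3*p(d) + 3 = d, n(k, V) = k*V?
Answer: 0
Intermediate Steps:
x(F, H) = (F + H)/(-2 + F)
b = 0 (b = √0 = 0)
n(k, V) = V*k
p(d) = -1 + d/3
D = 0 (D = 35*0 = 0)
p(n(x(-5, 0), b))*D = (-1 + (0*((-5 + 0)/(-2 - 5)))/3)*0 = (-1 + (0*(-5/(-7)))/3)*0 = (-1 + (0*(-⅐*(-5)))/3)*0 = (-1 + (0*(5/7))/3)*0 = (-1 + (⅓)*0)*0 = (-1 + 0)*0 = -1*0 = 0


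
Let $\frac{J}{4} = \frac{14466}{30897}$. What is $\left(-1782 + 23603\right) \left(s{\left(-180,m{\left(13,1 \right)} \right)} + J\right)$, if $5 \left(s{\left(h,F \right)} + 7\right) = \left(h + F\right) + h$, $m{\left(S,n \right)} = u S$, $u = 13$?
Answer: $- \frac{48685575014}{51495} \approx -9.4544 \cdot 10^{5}$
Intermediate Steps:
$m{\left(S,n \right)} = 13 S$
$s{\left(h,F \right)} = -7 + \frac{F}{5} + \frac{2 h}{5}$ ($s{\left(h,F \right)} = -7 + \frac{\left(h + F\right) + h}{5} = -7 + \frac{\left(F + h\right) + h}{5} = -7 + \frac{F + 2 h}{5} = -7 + \left(\frac{F}{5} + \frac{2 h}{5}\right) = -7 + \frac{F}{5} + \frac{2 h}{5}$)
$J = \frac{19288}{10299}$ ($J = 4 \cdot \frac{14466}{30897} = 4 \cdot 14466 \cdot \frac{1}{30897} = 4 \cdot \frac{4822}{10299} = \frac{19288}{10299} \approx 1.8728$)
$\left(-1782 + 23603\right) \left(s{\left(-180,m{\left(13,1 \right)} \right)} + J\right) = \left(-1782 + 23603\right) \left(\left(-7 + \frac{13 \cdot 13}{5} + \frac{2}{5} \left(-180\right)\right) + \frac{19288}{10299}\right) = 21821 \left(\left(-7 + \frac{1}{5} \cdot 169 - 72\right) + \frac{19288}{10299}\right) = 21821 \left(\left(-7 + \frac{169}{5} - 72\right) + \frac{19288}{10299}\right) = 21821 \left(- \frac{226}{5} + \frac{19288}{10299}\right) = 21821 \left(- \frac{2231134}{51495}\right) = - \frac{48685575014}{51495}$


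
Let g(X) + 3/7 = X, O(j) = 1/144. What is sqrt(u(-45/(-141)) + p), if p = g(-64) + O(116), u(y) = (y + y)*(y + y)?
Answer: I*sqrt(997770431)/3948 ≈ 8.0009*I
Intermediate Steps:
O(j) = 1/144
g(X) = -3/7 + X
u(y) = 4*y**2 (u(y) = (2*y)*(2*y) = 4*y**2)
p = -64937/1008 (p = (-3/7 - 64) + 1/144 = -451/7 + 1/144 = -64937/1008 ≈ -64.422)
sqrt(u(-45/(-141)) + p) = sqrt(4*(-45/(-141))**2 - 64937/1008) = sqrt(4*(-45*(-1/141))**2 - 64937/1008) = sqrt(4*(15/47)**2 - 64937/1008) = sqrt(4*(225/2209) - 64937/1008) = sqrt(900/2209 - 64937/1008) = sqrt(-142538633/2226672) = I*sqrt(997770431)/3948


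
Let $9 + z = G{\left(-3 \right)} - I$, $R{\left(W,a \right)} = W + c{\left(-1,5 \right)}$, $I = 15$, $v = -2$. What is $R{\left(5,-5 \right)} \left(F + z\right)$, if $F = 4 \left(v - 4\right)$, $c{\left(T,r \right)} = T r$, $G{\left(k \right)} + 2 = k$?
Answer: $0$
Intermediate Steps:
$G{\left(k \right)} = -2 + k$
$R{\left(W,a \right)} = -5 + W$ ($R{\left(W,a \right)} = W - 5 = -5 + W$)
$F = -24$ ($F = 4 \left(-2 - 4\right) = 4 \left(-6\right) = -24$)
$z = -29$ ($z = -9 - 20 = -29$)
$R{\left(5,-5 \right)} \left(F + z\right) = \left(-5 + 5\right) \left(-24 - 29\right) = 0 \left(-53\right) = 0$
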